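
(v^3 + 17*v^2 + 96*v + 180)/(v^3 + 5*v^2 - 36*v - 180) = (v + 6)/(v - 6)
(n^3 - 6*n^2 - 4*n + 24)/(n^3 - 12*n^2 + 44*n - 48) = (n + 2)/(n - 4)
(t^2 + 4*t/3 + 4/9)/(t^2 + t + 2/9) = (3*t + 2)/(3*t + 1)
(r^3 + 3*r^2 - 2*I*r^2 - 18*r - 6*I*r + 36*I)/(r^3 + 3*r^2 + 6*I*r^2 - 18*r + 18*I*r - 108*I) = (r - 2*I)/(r + 6*I)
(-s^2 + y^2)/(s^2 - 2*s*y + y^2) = (s + y)/(-s + y)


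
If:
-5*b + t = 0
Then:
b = t/5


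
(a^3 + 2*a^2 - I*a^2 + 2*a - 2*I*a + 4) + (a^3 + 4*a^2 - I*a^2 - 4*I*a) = 2*a^3 + 6*a^2 - 2*I*a^2 + 2*a - 6*I*a + 4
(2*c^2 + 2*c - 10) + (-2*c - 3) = 2*c^2 - 13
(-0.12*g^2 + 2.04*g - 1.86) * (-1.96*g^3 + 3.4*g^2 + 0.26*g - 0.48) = 0.2352*g^5 - 4.4064*g^4 + 10.5504*g^3 - 5.736*g^2 - 1.4628*g + 0.8928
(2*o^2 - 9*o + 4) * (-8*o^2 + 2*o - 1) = -16*o^4 + 76*o^3 - 52*o^2 + 17*o - 4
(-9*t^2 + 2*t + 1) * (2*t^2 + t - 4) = -18*t^4 - 5*t^3 + 40*t^2 - 7*t - 4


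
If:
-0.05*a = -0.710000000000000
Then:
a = 14.20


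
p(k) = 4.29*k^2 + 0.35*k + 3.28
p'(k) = 8.58*k + 0.35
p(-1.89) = 17.94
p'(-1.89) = -15.87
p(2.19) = 24.62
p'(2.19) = 19.14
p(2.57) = 32.51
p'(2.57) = 22.40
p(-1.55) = 13.04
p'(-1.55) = -12.95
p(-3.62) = 58.23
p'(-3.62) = -30.71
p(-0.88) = 6.29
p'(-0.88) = -7.20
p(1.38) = 11.93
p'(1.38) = 12.19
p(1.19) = 9.77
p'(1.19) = 10.56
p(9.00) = 353.92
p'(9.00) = 77.57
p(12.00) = 625.24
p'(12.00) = 103.31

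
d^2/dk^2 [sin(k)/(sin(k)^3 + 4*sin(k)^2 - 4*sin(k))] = 2*(-2*sin(k)^4 - 6*sin(k)^3 - 13*sin(k)^2 + 4*sin(k) + 20)/(sin(k)^2 + 4*sin(k) - 4)^3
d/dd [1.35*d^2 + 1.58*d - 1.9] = 2.7*d + 1.58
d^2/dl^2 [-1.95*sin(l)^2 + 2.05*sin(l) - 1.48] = -2.05*sin(l) - 3.9*cos(2*l)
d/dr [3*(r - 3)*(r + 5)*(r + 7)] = 9*r^2 + 54*r - 3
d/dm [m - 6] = 1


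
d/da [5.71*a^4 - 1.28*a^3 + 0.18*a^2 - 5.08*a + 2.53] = 22.84*a^3 - 3.84*a^2 + 0.36*a - 5.08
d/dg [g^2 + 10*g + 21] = 2*g + 10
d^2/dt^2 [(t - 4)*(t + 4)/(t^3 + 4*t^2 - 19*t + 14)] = 2*(t^6 - 39*t^4 - 534*t^3 - 24*t^2 + 4320*t - 4684)/(t^9 + 12*t^8 - 9*t^7 - 350*t^6 + 507*t^5 + 3408*t^4 - 12655*t^3 + 17514*t^2 - 11172*t + 2744)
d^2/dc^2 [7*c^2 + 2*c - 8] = 14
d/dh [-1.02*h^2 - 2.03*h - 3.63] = -2.04*h - 2.03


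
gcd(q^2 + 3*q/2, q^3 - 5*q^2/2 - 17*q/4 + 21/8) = q + 3/2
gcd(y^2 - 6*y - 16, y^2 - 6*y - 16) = y^2 - 6*y - 16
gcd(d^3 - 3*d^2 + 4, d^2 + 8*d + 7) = d + 1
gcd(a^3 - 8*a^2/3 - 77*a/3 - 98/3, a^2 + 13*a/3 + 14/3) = a^2 + 13*a/3 + 14/3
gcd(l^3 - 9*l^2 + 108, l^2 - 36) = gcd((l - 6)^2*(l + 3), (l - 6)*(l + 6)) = l - 6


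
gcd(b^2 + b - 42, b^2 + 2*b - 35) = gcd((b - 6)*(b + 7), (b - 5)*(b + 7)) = b + 7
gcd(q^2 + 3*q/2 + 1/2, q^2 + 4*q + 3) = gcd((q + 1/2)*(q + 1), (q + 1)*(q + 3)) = q + 1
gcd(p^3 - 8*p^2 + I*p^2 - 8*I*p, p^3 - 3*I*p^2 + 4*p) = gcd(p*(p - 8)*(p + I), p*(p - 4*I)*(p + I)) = p^2 + I*p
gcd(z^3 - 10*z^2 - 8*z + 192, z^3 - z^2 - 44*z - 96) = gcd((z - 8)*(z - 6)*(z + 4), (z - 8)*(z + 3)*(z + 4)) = z^2 - 4*z - 32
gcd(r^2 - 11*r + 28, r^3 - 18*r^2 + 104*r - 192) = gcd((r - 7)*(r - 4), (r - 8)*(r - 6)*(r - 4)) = r - 4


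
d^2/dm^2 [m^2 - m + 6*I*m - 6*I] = 2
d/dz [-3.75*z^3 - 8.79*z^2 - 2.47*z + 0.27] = -11.25*z^2 - 17.58*z - 2.47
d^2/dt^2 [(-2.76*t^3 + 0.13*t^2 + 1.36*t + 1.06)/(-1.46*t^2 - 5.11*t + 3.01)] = (-7.105427357601e-15*t^5 + 164.538788*t^3 - 271.69578*t^2 + 66.725904*t - 108.866422)/(3.112136*t^6 + 32.677428*t^5 + 95.12265*t^4 - 1.30560499999996*t^3 - 196.109025*t^2 + 138.891333*t - 27.270901)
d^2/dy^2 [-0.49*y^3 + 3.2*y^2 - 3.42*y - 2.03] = 6.4 - 2.94*y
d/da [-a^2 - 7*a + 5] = -2*a - 7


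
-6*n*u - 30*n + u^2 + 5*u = (-6*n + u)*(u + 5)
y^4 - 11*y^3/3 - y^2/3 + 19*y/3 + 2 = (y - 3)*(y - 2)*(y + 1/3)*(y + 1)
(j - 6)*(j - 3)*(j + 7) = j^3 - 2*j^2 - 45*j + 126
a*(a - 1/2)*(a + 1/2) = a^3 - a/4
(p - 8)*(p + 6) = p^2 - 2*p - 48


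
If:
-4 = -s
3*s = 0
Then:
No Solution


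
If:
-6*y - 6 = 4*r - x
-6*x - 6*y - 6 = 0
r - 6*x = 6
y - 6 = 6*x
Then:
No Solution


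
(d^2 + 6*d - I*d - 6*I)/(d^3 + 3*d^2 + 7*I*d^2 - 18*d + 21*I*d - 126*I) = (d - I)/(d^2 + d*(-3 + 7*I) - 21*I)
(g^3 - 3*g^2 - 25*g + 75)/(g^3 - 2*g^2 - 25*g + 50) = (g - 3)/(g - 2)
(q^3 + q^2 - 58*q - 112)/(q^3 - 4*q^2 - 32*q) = (q^2 + 9*q + 14)/(q*(q + 4))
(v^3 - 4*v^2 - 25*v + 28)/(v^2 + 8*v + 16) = (v^2 - 8*v + 7)/(v + 4)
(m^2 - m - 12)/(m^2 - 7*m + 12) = (m + 3)/(m - 3)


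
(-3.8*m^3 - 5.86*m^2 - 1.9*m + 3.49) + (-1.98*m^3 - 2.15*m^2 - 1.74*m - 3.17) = -5.78*m^3 - 8.01*m^2 - 3.64*m + 0.32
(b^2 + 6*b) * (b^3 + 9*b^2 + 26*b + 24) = b^5 + 15*b^4 + 80*b^3 + 180*b^2 + 144*b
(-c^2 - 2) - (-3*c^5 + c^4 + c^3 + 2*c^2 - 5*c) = 3*c^5 - c^4 - c^3 - 3*c^2 + 5*c - 2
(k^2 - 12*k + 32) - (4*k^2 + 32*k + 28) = -3*k^2 - 44*k + 4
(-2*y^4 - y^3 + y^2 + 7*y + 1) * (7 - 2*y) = 4*y^5 - 12*y^4 - 9*y^3 - 7*y^2 + 47*y + 7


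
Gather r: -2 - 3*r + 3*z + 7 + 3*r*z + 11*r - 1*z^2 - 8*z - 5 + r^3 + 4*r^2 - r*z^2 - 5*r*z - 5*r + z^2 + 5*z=r^3 + 4*r^2 + r*(-z^2 - 2*z + 3)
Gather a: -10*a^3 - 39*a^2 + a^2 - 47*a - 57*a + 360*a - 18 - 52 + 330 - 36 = -10*a^3 - 38*a^2 + 256*a + 224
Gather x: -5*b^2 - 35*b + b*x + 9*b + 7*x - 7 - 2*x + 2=-5*b^2 - 26*b + x*(b + 5) - 5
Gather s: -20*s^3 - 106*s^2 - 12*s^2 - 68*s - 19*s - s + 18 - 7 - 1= -20*s^3 - 118*s^2 - 88*s + 10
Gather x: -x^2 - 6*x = -x^2 - 6*x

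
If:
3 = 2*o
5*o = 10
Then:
No Solution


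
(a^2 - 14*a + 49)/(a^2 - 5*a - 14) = (a - 7)/(a + 2)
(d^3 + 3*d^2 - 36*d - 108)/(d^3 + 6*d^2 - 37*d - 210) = (d^2 + 9*d + 18)/(d^2 + 12*d + 35)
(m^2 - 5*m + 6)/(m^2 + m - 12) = (m - 2)/(m + 4)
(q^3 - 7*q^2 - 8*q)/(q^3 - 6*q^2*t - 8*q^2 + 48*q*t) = (q + 1)/(q - 6*t)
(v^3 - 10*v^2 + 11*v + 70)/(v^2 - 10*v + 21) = (v^2 - 3*v - 10)/(v - 3)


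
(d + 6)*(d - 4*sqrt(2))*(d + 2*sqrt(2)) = d^3 - 2*sqrt(2)*d^2 + 6*d^2 - 12*sqrt(2)*d - 16*d - 96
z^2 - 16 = (z - 4)*(z + 4)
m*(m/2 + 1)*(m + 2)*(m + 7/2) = m^4/2 + 15*m^3/4 + 9*m^2 + 7*m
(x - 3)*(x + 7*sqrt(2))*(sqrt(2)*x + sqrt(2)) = sqrt(2)*x^3 - 2*sqrt(2)*x^2 + 14*x^2 - 28*x - 3*sqrt(2)*x - 42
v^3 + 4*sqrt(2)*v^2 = v^2*(v + 4*sqrt(2))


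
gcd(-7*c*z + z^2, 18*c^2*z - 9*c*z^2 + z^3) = z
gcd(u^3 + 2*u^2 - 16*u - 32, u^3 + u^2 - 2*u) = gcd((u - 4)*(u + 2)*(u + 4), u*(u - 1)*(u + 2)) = u + 2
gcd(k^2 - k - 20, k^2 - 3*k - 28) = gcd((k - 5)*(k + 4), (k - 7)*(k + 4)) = k + 4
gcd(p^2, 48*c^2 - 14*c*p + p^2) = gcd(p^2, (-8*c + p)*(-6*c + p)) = 1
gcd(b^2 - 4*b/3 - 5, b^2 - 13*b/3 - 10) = b + 5/3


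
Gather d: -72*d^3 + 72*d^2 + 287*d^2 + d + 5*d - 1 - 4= -72*d^3 + 359*d^2 + 6*d - 5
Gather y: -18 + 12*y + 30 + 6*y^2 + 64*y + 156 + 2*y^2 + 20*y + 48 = 8*y^2 + 96*y + 216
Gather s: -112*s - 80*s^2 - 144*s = -80*s^2 - 256*s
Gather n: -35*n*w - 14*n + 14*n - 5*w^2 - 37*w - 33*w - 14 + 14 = -35*n*w - 5*w^2 - 70*w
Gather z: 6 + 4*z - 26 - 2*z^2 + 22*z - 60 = -2*z^2 + 26*z - 80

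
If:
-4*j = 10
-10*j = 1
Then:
No Solution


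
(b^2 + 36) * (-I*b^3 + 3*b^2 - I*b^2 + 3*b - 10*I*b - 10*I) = -I*b^5 + 3*b^4 - I*b^4 + 3*b^3 - 46*I*b^3 + 108*b^2 - 46*I*b^2 + 108*b - 360*I*b - 360*I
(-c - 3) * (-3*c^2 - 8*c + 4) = 3*c^3 + 17*c^2 + 20*c - 12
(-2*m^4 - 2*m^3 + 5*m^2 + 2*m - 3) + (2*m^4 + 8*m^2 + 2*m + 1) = -2*m^3 + 13*m^2 + 4*m - 2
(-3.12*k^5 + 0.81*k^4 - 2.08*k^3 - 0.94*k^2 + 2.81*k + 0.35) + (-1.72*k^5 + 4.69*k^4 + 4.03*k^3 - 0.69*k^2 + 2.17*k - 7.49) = -4.84*k^5 + 5.5*k^4 + 1.95*k^3 - 1.63*k^2 + 4.98*k - 7.14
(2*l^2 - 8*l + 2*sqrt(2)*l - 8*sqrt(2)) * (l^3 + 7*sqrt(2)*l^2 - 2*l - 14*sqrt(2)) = 2*l^5 - 8*l^4 + 16*sqrt(2)*l^4 - 64*sqrt(2)*l^3 + 24*l^3 - 96*l^2 - 32*sqrt(2)*l^2 - 56*l + 128*sqrt(2)*l + 224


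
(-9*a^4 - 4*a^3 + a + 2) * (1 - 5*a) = 45*a^5 + 11*a^4 - 4*a^3 - 5*a^2 - 9*a + 2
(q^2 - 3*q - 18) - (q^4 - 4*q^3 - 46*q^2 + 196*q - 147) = -q^4 + 4*q^3 + 47*q^2 - 199*q + 129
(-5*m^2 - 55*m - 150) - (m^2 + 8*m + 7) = -6*m^2 - 63*m - 157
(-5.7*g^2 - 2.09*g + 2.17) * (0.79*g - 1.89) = -4.503*g^3 + 9.1219*g^2 + 5.6644*g - 4.1013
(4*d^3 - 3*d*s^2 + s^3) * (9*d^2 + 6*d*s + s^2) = 36*d^5 + 24*d^4*s - 23*d^3*s^2 - 9*d^2*s^3 + 3*d*s^4 + s^5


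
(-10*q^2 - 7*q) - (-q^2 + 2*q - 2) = -9*q^2 - 9*q + 2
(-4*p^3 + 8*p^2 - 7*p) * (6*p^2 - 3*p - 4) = -24*p^5 + 60*p^4 - 50*p^3 - 11*p^2 + 28*p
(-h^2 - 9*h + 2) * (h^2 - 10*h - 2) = -h^4 + h^3 + 94*h^2 - 2*h - 4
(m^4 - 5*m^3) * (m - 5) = m^5 - 10*m^4 + 25*m^3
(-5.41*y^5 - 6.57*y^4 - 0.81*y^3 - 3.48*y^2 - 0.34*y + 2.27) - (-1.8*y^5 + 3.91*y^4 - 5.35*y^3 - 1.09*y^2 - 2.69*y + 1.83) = -3.61*y^5 - 10.48*y^4 + 4.54*y^3 - 2.39*y^2 + 2.35*y + 0.44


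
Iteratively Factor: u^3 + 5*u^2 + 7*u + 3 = (u + 1)*(u^2 + 4*u + 3) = (u + 1)^2*(u + 3)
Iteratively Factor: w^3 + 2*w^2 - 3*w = (w + 3)*(w^2 - w) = (w - 1)*(w + 3)*(w)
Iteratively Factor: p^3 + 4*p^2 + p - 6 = (p + 2)*(p^2 + 2*p - 3) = (p - 1)*(p + 2)*(p + 3)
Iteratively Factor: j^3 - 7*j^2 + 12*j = (j - 4)*(j^2 - 3*j) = (j - 4)*(j - 3)*(j)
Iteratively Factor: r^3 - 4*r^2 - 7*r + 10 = (r - 1)*(r^2 - 3*r - 10) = (r - 1)*(r + 2)*(r - 5)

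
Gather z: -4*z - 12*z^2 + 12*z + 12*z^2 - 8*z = 0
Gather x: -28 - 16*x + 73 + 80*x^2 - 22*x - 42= 80*x^2 - 38*x + 3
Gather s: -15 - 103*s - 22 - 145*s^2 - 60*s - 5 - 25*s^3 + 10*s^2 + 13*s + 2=-25*s^3 - 135*s^2 - 150*s - 40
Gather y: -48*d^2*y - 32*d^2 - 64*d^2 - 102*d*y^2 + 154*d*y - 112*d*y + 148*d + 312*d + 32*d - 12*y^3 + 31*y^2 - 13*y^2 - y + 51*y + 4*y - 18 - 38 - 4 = -96*d^2 + 492*d - 12*y^3 + y^2*(18 - 102*d) + y*(-48*d^2 + 42*d + 54) - 60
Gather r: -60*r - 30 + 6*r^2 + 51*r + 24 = 6*r^2 - 9*r - 6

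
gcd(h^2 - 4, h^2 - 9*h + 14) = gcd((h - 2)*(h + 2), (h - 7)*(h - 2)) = h - 2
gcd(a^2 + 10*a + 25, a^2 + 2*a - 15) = a + 5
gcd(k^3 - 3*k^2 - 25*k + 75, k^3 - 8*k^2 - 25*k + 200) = k^2 - 25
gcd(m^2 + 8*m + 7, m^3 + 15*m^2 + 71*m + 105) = m + 7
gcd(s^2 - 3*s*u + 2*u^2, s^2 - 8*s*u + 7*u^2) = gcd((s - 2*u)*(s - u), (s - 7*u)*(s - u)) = s - u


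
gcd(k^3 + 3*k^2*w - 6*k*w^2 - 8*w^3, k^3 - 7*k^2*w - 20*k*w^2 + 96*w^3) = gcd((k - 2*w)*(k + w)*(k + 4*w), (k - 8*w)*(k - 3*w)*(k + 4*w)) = k + 4*w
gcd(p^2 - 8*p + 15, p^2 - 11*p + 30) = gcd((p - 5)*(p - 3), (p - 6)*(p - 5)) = p - 5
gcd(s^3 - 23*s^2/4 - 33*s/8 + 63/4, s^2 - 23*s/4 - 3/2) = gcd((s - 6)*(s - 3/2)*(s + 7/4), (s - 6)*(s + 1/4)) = s - 6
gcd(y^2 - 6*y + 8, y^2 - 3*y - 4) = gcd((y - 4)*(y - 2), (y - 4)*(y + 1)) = y - 4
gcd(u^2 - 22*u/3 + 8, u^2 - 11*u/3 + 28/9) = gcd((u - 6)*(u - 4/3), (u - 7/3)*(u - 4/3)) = u - 4/3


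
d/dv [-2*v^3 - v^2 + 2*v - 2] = -6*v^2 - 2*v + 2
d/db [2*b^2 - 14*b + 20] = 4*b - 14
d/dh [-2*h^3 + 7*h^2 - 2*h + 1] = -6*h^2 + 14*h - 2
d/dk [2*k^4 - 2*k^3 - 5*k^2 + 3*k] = 8*k^3 - 6*k^2 - 10*k + 3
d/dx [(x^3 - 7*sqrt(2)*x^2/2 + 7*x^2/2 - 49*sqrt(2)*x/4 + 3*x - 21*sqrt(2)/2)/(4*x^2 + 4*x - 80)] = (4*x^4 + 8*x^3 - 238*x^2 + 35*sqrt(2)*x^2 - 560*x + 644*sqrt(2)*x - 240 + 1022*sqrt(2))/(16*(x^4 + 2*x^3 - 39*x^2 - 40*x + 400))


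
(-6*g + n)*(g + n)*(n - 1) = -6*g^2*n + 6*g^2 - 5*g*n^2 + 5*g*n + n^3 - n^2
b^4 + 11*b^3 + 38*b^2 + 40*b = b*(b + 2)*(b + 4)*(b + 5)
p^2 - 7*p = p*(p - 7)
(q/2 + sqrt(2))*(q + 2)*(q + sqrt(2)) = q^3/2 + q^2 + 3*sqrt(2)*q^2/2 + 2*q + 3*sqrt(2)*q + 4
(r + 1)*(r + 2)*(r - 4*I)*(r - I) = r^4 + 3*r^3 - 5*I*r^3 - 2*r^2 - 15*I*r^2 - 12*r - 10*I*r - 8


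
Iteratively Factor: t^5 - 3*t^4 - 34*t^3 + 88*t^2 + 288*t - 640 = (t - 5)*(t^4 + 2*t^3 - 24*t^2 - 32*t + 128) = (t - 5)*(t + 4)*(t^3 - 2*t^2 - 16*t + 32) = (t - 5)*(t - 2)*(t + 4)*(t^2 - 16) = (t - 5)*(t - 2)*(t + 4)^2*(t - 4)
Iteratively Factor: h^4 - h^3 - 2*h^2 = (h)*(h^3 - h^2 - 2*h) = h*(h + 1)*(h^2 - 2*h) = h^2*(h + 1)*(h - 2)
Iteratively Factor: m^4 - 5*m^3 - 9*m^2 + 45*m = (m + 3)*(m^3 - 8*m^2 + 15*m) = (m - 3)*(m + 3)*(m^2 - 5*m) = m*(m - 3)*(m + 3)*(m - 5)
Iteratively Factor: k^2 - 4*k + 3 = (k - 3)*(k - 1)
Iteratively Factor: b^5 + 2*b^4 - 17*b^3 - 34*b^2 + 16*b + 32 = (b + 1)*(b^4 + b^3 - 18*b^2 - 16*b + 32) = (b - 4)*(b + 1)*(b^3 + 5*b^2 + 2*b - 8) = (b - 4)*(b + 1)*(b + 2)*(b^2 + 3*b - 4) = (b - 4)*(b - 1)*(b + 1)*(b + 2)*(b + 4)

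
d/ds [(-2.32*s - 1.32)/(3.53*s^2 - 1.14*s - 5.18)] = (8.1896*s^2 + 9.3192*s + 10.5128)/(12.4609*s^4 - 8.0484*s^3 - 35.2712*s^2 + 11.8104*s + 26.8324)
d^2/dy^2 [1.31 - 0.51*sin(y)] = 0.51*sin(y)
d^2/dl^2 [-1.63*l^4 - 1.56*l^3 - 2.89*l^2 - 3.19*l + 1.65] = -19.56*l^2 - 9.36*l - 5.78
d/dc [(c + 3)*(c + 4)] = 2*c + 7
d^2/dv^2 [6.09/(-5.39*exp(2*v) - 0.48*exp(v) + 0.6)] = (-6.09*(10.78*exp(v) + 0.48)*(21.56*exp(v) + 0.96)*exp(v) + (131.3004*exp(v) + 2.9232)*(5.39*exp(2*v) + 0.48*exp(v) - 0.6))*exp(v)/(5.39*exp(2*v) + 0.48*exp(v) - 0.6)^3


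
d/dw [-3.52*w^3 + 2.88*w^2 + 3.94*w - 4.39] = -10.56*w^2 + 5.76*w + 3.94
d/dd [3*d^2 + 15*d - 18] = 6*d + 15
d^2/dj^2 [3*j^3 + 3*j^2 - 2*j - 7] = 18*j + 6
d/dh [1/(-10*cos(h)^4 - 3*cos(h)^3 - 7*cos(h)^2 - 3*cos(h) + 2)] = -(44*cos(h) + 9*cos(2*h)/2 + 10*cos(3*h) + 15/2)*sin(h)/(10*cos(h)^4 + 3*cos(h)^3 + 7*cos(h)^2 + 3*cos(h) - 2)^2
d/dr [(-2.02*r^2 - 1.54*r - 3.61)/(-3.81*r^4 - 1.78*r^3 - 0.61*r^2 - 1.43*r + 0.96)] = (-15.3924*r^5 - 21.1978*r^4 - 60.4988*r^3 - 17.3282*r^2 - 8.2826*r - 6.6407)/(14.5161*r^8 + 13.5636*r^7 + 7.8166*r^6 + 13.0682*r^5 - 1.8523*r^4 - 1.673*r^3 + 0.8737*r^2 - 2.7456*r + 0.9216)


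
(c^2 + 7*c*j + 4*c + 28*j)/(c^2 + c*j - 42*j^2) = (c + 4)/(c - 6*j)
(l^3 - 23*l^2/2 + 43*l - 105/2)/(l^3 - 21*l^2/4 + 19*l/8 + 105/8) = 4*(l - 5)/(4*l + 5)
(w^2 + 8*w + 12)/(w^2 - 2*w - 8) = (w + 6)/(w - 4)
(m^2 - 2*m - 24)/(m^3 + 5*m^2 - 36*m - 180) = (m + 4)/(m^2 + 11*m + 30)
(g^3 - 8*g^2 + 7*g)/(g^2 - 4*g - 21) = g*(g - 1)/(g + 3)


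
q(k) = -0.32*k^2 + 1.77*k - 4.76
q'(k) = 1.77 - 0.64*k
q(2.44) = -2.35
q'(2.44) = 0.21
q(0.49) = -3.97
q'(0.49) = 1.46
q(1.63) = -2.73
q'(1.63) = 0.73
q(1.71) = -2.67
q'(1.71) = 0.68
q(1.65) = -2.71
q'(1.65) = 0.71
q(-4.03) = -17.09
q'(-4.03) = 4.35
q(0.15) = -4.50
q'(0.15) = 1.67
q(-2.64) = -11.66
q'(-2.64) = 3.46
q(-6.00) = -26.90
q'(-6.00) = 5.61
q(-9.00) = -46.61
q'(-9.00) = 7.53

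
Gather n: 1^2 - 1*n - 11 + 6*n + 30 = 5*n + 20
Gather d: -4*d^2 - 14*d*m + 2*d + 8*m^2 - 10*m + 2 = -4*d^2 + d*(2 - 14*m) + 8*m^2 - 10*m + 2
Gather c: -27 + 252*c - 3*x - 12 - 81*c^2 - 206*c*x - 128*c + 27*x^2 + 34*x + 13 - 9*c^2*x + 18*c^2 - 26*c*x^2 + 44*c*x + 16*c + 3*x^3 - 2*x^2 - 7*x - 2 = c^2*(-9*x - 63) + c*(-26*x^2 - 162*x + 140) + 3*x^3 + 25*x^2 + 24*x - 28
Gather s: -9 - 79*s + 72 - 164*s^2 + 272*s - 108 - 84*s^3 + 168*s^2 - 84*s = -84*s^3 + 4*s^2 + 109*s - 45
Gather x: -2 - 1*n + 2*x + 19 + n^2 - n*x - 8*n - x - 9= n^2 - 9*n + x*(1 - n) + 8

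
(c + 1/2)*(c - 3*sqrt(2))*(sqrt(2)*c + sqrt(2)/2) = sqrt(2)*c^3 - 6*c^2 + sqrt(2)*c^2 - 6*c + sqrt(2)*c/4 - 3/2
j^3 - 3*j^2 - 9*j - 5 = (j - 5)*(j + 1)^2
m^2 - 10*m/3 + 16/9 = (m - 8/3)*(m - 2/3)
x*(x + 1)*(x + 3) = x^3 + 4*x^2 + 3*x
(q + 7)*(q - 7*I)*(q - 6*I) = q^3 + 7*q^2 - 13*I*q^2 - 42*q - 91*I*q - 294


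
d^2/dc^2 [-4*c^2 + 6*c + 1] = -8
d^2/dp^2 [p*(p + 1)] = 2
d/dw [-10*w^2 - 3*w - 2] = -20*w - 3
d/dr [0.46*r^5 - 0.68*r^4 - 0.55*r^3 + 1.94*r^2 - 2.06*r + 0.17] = 2.3*r^4 - 2.72*r^3 - 1.65*r^2 + 3.88*r - 2.06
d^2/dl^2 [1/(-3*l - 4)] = -18/(3*l + 4)^3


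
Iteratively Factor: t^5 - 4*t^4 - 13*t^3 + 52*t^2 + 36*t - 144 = (t - 2)*(t^4 - 2*t^3 - 17*t^2 + 18*t + 72) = (t - 4)*(t - 2)*(t^3 + 2*t^2 - 9*t - 18) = (t - 4)*(t - 3)*(t - 2)*(t^2 + 5*t + 6) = (t - 4)*(t - 3)*(t - 2)*(t + 3)*(t + 2)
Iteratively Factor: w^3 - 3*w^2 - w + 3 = (w + 1)*(w^2 - 4*w + 3) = (w - 3)*(w + 1)*(w - 1)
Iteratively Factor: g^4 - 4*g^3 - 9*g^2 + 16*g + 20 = (g - 5)*(g^3 + g^2 - 4*g - 4) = (g - 5)*(g + 2)*(g^2 - g - 2) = (g - 5)*(g - 2)*(g + 2)*(g + 1)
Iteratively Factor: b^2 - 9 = (b + 3)*(b - 3)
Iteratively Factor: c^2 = (c)*(c)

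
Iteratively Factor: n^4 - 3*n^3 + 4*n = (n + 1)*(n^3 - 4*n^2 + 4*n) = n*(n + 1)*(n^2 - 4*n + 4) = n*(n - 2)*(n + 1)*(n - 2)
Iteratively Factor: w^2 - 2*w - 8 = (w - 4)*(w + 2)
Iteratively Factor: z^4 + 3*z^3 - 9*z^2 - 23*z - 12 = (z - 3)*(z^3 + 6*z^2 + 9*z + 4) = (z - 3)*(z + 4)*(z^2 + 2*z + 1) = (z - 3)*(z + 1)*(z + 4)*(z + 1)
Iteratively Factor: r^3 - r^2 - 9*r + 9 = (r + 3)*(r^2 - 4*r + 3) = (r - 1)*(r + 3)*(r - 3)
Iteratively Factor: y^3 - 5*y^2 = (y)*(y^2 - 5*y) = y^2*(y - 5)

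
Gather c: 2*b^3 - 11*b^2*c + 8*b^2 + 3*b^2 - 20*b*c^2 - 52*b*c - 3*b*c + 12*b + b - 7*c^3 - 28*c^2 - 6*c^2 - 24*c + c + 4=2*b^3 + 11*b^2 + 13*b - 7*c^3 + c^2*(-20*b - 34) + c*(-11*b^2 - 55*b - 23) + 4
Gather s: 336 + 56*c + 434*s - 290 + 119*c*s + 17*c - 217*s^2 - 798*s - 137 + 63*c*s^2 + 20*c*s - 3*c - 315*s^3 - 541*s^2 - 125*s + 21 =70*c - 315*s^3 + s^2*(63*c - 758) + s*(139*c - 489) - 70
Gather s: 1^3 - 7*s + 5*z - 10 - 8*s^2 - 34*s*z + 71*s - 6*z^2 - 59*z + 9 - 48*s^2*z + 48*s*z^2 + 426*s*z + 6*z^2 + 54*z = s^2*(-48*z - 8) + s*(48*z^2 + 392*z + 64)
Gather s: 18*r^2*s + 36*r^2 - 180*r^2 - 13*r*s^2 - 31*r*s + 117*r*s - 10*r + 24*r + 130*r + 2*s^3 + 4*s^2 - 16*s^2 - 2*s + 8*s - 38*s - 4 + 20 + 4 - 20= -144*r^2 + 144*r + 2*s^3 + s^2*(-13*r - 12) + s*(18*r^2 + 86*r - 32)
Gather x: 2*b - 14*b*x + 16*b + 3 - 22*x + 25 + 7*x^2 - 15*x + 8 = 18*b + 7*x^2 + x*(-14*b - 37) + 36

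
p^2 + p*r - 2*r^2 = (p - r)*(p + 2*r)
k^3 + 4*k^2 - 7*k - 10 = (k - 2)*(k + 1)*(k + 5)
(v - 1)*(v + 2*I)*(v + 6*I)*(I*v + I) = I*v^4 - 8*v^3 - 13*I*v^2 + 8*v + 12*I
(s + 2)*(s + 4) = s^2 + 6*s + 8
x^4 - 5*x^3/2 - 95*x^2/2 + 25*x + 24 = (x - 8)*(x - 1)*(x + 1/2)*(x + 6)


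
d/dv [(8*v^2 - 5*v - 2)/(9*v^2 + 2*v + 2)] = (61*v^2 + 68*v - 6)/(81*v^4 + 36*v^3 + 40*v^2 + 8*v + 4)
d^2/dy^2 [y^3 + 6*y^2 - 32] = 6*y + 12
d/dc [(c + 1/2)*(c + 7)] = 2*c + 15/2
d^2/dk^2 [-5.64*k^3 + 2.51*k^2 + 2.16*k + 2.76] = 5.02 - 33.84*k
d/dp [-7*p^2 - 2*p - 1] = -14*p - 2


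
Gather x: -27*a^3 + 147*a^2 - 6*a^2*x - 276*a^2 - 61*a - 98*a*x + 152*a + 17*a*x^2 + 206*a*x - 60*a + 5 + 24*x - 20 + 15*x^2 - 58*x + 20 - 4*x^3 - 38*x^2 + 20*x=-27*a^3 - 129*a^2 + 31*a - 4*x^3 + x^2*(17*a - 23) + x*(-6*a^2 + 108*a - 14) + 5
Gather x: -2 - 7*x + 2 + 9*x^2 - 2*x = 9*x^2 - 9*x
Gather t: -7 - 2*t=-2*t - 7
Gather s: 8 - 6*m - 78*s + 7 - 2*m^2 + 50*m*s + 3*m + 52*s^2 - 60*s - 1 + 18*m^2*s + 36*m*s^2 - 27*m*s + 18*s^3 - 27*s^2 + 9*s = -2*m^2 - 3*m + 18*s^3 + s^2*(36*m + 25) + s*(18*m^2 + 23*m - 129) + 14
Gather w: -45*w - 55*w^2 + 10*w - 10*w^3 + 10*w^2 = -10*w^3 - 45*w^2 - 35*w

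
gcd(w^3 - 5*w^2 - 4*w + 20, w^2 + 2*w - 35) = w - 5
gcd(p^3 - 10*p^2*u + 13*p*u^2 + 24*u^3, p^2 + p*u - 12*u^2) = p - 3*u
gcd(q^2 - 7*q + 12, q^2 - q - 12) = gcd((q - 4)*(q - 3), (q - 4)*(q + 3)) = q - 4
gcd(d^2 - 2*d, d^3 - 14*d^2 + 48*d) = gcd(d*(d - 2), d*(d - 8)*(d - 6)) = d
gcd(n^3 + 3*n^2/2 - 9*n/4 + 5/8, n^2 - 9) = 1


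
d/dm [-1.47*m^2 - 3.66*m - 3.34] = -2.94*m - 3.66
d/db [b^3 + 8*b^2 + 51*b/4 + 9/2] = 3*b^2 + 16*b + 51/4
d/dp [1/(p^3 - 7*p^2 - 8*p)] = (-3*p^2 + 14*p + 8)/(p^2*(-p^2 + 7*p + 8)^2)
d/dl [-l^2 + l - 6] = 1 - 2*l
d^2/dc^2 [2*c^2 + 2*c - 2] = 4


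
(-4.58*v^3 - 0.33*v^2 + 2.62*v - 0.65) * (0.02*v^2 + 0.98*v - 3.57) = -0.0916*v^5 - 4.495*v^4 + 16.0796*v^3 + 3.7327*v^2 - 9.9904*v + 2.3205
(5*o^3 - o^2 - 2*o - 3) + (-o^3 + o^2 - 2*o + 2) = 4*o^3 - 4*o - 1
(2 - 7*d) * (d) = -7*d^2 + 2*d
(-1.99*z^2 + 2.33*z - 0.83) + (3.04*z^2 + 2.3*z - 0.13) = 1.05*z^2 + 4.63*z - 0.96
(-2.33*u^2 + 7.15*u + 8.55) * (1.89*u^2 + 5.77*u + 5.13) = -4.4037*u^4 + 0.0694000000000017*u^3 + 45.4621*u^2 + 86.013*u + 43.8615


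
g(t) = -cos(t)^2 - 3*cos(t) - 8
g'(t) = 2*sin(t)*cos(t) + 3*sin(t)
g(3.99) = -6.45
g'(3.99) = -1.26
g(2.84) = -6.05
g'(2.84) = 0.32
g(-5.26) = -9.83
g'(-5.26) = 3.45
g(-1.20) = -9.22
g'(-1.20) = -3.47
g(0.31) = -11.76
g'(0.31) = 1.50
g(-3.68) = -6.16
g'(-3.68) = 0.66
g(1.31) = -8.84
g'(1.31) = 3.40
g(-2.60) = -6.16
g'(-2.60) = -0.66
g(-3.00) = -6.01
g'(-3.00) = -0.14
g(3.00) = -6.01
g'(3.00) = 0.14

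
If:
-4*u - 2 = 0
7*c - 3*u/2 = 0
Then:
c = -3/28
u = -1/2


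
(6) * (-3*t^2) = -18*t^2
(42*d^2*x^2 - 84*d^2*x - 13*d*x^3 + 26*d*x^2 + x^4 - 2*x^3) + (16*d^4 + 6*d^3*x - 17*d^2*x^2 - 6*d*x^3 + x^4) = 16*d^4 + 6*d^3*x + 25*d^2*x^2 - 84*d^2*x - 19*d*x^3 + 26*d*x^2 + 2*x^4 - 2*x^3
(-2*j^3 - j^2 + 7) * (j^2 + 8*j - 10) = -2*j^5 - 17*j^4 + 12*j^3 + 17*j^2 + 56*j - 70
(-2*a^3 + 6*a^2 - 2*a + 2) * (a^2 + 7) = -2*a^5 + 6*a^4 - 16*a^3 + 44*a^2 - 14*a + 14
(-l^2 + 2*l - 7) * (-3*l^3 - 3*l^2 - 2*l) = 3*l^5 - 3*l^4 + 17*l^3 + 17*l^2 + 14*l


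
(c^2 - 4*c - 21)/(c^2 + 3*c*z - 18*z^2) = (c^2 - 4*c - 21)/(c^2 + 3*c*z - 18*z^2)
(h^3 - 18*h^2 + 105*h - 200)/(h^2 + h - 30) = (h^2 - 13*h + 40)/(h + 6)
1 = 1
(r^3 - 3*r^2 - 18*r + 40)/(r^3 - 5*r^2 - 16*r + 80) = (r - 2)/(r - 4)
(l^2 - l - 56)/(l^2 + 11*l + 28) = (l - 8)/(l + 4)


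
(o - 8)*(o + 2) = o^2 - 6*o - 16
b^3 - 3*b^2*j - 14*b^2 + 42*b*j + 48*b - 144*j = (b - 8)*(b - 6)*(b - 3*j)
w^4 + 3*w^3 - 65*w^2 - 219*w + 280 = (w - 8)*(w - 1)*(w + 5)*(w + 7)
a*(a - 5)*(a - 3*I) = a^3 - 5*a^2 - 3*I*a^2 + 15*I*a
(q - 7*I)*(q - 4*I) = q^2 - 11*I*q - 28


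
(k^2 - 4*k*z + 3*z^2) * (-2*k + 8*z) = -2*k^3 + 16*k^2*z - 38*k*z^2 + 24*z^3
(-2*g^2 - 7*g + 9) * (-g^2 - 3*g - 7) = 2*g^4 + 13*g^3 + 26*g^2 + 22*g - 63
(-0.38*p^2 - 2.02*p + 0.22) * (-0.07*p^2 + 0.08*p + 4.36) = 0.0266*p^4 + 0.111*p^3 - 1.8338*p^2 - 8.7896*p + 0.9592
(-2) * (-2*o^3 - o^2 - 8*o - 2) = 4*o^3 + 2*o^2 + 16*o + 4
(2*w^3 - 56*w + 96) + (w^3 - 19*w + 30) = 3*w^3 - 75*w + 126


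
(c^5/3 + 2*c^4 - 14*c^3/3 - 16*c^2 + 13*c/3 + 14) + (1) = c^5/3 + 2*c^4 - 14*c^3/3 - 16*c^2 + 13*c/3 + 15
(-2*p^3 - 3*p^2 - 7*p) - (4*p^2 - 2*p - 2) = -2*p^3 - 7*p^2 - 5*p + 2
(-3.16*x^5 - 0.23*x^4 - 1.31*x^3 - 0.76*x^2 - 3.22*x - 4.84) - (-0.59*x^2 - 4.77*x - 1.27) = -3.16*x^5 - 0.23*x^4 - 1.31*x^3 - 0.17*x^2 + 1.55*x - 3.57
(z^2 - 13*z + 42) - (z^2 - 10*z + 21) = 21 - 3*z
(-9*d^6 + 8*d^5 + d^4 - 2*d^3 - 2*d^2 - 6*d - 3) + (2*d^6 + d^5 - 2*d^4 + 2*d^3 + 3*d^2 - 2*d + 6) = -7*d^6 + 9*d^5 - d^4 + d^2 - 8*d + 3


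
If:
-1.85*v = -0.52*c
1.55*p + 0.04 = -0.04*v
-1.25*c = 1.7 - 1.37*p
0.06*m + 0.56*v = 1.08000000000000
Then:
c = -1.38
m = 21.61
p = -0.02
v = -0.39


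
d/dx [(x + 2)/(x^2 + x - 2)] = -1/(x^2 - 2*x + 1)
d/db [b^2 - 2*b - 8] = 2*b - 2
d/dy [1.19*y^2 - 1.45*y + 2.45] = 2.38*y - 1.45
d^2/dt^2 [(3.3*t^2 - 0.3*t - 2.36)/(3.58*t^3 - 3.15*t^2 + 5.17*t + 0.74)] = (84.5882400000002*t^6 - 23.0695200000001*t^5 - 709.132128*t^4 + 416.06244*t^3 - 346.893456*t^2 + 263.919552*t - 131.253088)/(45.882712*t^9 - 121.11498*t^8 + 305.350014*t^7 - 352.616007*t^6 + 390.896481*t^5 - 148.381971*t^4 + 71.762017*t^3 + 54.163338*t^2 + 8.493276*t + 0.405224)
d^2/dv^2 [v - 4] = 0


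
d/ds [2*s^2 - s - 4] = 4*s - 1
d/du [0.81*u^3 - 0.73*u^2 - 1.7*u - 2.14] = 2.43*u^2 - 1.46*u - 1.7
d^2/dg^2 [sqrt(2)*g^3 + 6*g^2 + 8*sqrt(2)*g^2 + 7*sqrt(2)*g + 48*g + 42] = 6*sqrt(2)*g + 12 + 16*sqrt(2)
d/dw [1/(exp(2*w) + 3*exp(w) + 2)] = (-2*exp(w) - 3)*exp(w)/(exp(2*w) + 3*exp(w) + 2)^2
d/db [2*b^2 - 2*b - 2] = 4*b - 2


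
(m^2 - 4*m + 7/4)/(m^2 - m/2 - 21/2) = (m - 1/2)/(m + 3)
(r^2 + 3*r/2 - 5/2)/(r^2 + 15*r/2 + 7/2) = (2*r^2 + 3*r - 5)/(2*r^2 + 15*r + 7)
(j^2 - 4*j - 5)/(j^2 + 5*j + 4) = (j - 5)/(j + 4)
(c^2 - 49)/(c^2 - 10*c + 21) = (c + 7)/(c - 3)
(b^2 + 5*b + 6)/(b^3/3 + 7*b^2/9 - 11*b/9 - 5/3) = 9*(b + 2)/(3*b^2 - 2*b - 5)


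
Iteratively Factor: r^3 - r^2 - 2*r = (r - 2)*(r^2 + r) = (r - 2)*(r + 1)*(r)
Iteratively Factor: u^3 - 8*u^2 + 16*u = (u - 4)*(u^2 - 4*u) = u*(u - 4)*(u - 4)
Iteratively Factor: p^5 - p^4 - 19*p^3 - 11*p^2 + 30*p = (p - 5)*(p^4 + 4*p^3 + p^2 - 6*p) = (p - 5)*(p + 2)*(p^3 + 2*p^2 - 3*p) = (p - 5)*(p + 2)*(p + 3)*(p^2 - p) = p*(p - 5)*(p + 2)*(p + 3)*(p - 1)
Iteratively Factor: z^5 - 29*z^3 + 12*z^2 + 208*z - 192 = (z - 1)*(z^4 + z^3 - 28*z^2 - 16*z + 192) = (z - 4)*(z - 1)*(z^3 + 5*z^2 - 8*z - 48) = (z - 4)*(z - 3)*(z - 1)*(z^2 + 8*z + 16) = (z - 4)*(z - 3)*(z - 1)*(z + 4)*(z + 4)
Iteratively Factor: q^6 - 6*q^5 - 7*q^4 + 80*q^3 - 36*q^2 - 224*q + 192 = (q - 2)*(q^5 - 4*q^4 - 15*q^3 + 50*q^2 + 64*q - 96) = (q - 4)*(q - 2)*(q^4 - 15*q^2 - 10*q + 24) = (q - 4)*(q - 2)*(q - 1)*(q^3 + q^2 - 14*q - 24) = (q - 4)*(q - 2)*(q - 1)*(q + 2)*(q^2 - q - 12) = (q - 4)^2*(q - 2)*(q - 1)*(q + 2)*(q + 3)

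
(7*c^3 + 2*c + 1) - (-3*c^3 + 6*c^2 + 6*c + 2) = 10*c^3 - 6*c^2 - 4*c - 1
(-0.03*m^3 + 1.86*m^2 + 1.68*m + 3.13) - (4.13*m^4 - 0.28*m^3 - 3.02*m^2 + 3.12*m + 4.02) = -4.13*m^4 + 0.25*m^3 + 4.88*m^2 - 1.44*m - 0.89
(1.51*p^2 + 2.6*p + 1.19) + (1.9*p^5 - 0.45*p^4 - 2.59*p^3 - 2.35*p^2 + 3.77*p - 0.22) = 1.9*p^5 - 0.45*p^4 - 2.59*p^3 - 0.84*p^2 + 6.37*p + 0.97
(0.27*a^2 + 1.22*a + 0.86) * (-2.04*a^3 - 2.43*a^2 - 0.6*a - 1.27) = -0.5508*a^5 - 3.1449*a^4 - 4.881*a^3 - 3.1647*a^2 - 2.0654*a - 1.0922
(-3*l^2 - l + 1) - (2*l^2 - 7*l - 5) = -5*l^2 + 6*l + 6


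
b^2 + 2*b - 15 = (b - 3)*(b + 5)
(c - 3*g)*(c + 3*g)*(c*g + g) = c^3*g + c^2*g - 9*c*g^3 - 9*g^3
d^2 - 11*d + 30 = (d - 6)*(d - 5)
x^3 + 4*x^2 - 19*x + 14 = (x - 2)*(x - 1)*(x + 7)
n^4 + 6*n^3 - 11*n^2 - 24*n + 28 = (n - 2)*(n - 1)*(n + 2)*(n + 7)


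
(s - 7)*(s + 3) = s^2 - 4*s - 21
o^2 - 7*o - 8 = (o - 8)*(o + 1)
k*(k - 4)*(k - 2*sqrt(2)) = k^3 - 4*k^2 - 2*sqrt(2)*k^2 + 8*sqrt(2)*k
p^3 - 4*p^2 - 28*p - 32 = (p - 8)*(p + 2)^2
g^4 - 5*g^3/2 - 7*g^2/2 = g^2*(g - 7/2)*(g + 1)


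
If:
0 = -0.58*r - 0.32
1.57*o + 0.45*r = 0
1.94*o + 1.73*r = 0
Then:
No Solution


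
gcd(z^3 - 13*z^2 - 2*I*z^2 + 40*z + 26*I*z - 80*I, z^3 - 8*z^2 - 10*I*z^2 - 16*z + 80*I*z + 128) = z^2 + z*(-8 - 2*I) + 16*I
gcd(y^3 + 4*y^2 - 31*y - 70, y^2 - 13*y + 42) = 1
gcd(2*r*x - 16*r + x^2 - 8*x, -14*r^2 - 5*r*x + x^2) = 2*r + x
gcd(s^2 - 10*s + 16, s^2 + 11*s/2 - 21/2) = 1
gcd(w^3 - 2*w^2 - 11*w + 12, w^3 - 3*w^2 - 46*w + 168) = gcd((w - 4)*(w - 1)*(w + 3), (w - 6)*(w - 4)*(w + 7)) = w - 4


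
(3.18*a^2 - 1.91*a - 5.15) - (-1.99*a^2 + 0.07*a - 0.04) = 5.17*a^2 - 1.98*a - 5.11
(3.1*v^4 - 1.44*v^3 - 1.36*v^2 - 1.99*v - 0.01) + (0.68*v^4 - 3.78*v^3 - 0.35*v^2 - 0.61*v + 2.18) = 3.78*v^4 - 5.22*v^3 - 1.71*v^2 - 2.6*v + 2.17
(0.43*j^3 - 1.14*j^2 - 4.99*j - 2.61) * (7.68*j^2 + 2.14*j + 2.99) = 3.3024*j^5 - 7.835*j^4 - 39.4771*j^3 - 34.132*j^2 - 20.5055*j - 7.8039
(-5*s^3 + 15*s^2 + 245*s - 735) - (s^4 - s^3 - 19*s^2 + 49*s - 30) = -s^4 - 4*s^3 + 34*s^2 + 196*s - 705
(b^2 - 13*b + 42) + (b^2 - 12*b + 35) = 2*b^2 - 25*b + 77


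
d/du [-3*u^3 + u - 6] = 1 - 9*u^2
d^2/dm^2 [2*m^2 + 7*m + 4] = 4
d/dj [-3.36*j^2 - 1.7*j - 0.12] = -6.72*j - 1.7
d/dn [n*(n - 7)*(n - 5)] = 3*n^2 - 24*n + 35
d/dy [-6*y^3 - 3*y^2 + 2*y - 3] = -18*y^2 - 6*y + 2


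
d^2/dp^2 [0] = 0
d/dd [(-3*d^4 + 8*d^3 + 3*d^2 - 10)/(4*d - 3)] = 2*(-18*d^4 + 50*d^3 - 30*d^2 - 9*d + 20)/(16*d^2 - 24*d + 9)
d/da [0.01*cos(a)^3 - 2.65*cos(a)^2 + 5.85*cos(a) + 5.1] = (-0.03*cos(a)^2 + 5.3*cos(a) - 5.85)*sin(a)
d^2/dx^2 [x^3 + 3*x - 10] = 6*x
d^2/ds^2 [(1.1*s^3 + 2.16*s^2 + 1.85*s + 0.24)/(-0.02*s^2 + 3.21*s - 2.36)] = (-1.30104260698261e-18*s^5 + 4.44089209850063e-16*s^4 - 22.844004*s^3 + 50.610096*s^2 - 36.142992*s - 57.013704)/(8.0e-6*s^6 - 0.003852*s^5 + 0.621078*s^4 - 33.985233*s^3 + 73.287204*s^2 - 53.635248*s + 13.144256)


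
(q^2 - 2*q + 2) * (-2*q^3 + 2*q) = -2*q^5 + 4*q^4 - 2*q^3 - 4*q^2 + 4*q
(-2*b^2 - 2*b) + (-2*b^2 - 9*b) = -4*b^2 - 11*b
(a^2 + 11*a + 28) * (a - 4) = a^3 + 7*a^2 - 16*a - 112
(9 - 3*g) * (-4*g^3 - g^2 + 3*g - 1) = 12*g^4 - 33*g^3 - 18*g^2 + 30*g - 9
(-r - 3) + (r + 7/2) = 1/2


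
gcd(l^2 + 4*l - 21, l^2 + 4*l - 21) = l^2 + 4*l - 21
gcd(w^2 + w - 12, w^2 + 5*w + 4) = w + 4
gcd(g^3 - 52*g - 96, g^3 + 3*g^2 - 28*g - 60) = g^2 + 8*g + 12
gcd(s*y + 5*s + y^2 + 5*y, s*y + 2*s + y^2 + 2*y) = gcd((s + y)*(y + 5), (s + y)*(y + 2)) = s + y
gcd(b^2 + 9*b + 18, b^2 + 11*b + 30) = b + 6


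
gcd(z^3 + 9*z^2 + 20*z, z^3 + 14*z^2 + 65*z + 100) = z^2 + 9*z + 20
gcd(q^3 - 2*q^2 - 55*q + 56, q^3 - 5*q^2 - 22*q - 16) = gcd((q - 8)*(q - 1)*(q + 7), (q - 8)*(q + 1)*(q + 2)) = q - 8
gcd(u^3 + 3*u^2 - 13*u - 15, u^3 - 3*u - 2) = u + 1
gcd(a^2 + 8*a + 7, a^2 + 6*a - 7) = a + 7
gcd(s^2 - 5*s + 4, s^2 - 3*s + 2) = s - 1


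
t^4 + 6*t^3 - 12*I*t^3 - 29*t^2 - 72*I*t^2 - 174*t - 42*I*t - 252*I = (t + 6)*(t - 7*I)*(t - 6*I)*(t + I)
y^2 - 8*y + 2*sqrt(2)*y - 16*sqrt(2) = (y - 8)*(y + 2*sqrt(2))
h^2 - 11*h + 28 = (h - 7)*(h - 4)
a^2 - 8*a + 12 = (a - 6)*(a - 2)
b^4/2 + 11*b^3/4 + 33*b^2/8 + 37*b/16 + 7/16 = (b/2 + 1/4)*(b + 1/2)*(b + 1)*(b + 7/2)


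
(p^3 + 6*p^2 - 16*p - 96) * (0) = 0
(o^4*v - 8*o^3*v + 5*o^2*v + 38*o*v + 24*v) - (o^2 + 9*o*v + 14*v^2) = o^4*v - 8*o^3*v + 5*o^2*v - o^2 + 29*o*v - 14*v^2 + 24*v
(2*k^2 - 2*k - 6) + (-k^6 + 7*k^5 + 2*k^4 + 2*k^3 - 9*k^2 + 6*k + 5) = -k^6 + 7*k^5 + 2*k^4 + 2*k^3 - 7*k^2 + 4*k - 1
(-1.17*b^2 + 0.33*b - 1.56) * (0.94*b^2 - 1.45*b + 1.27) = -1.0998*b^4 + 2.0067*b^3 - 3.4308*b^2 + 2.6811*b - 1.9812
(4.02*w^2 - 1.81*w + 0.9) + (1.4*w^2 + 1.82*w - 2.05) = 5.42*w^2 + 0.01*w - 1.15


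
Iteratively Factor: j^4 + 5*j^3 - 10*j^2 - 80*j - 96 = (j + 3)*(j^3 + 2*j^2 - 16*j - 32) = (j - 4)*(j + 3)*(j^2 + 6*j + 8) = (j - 4)*(j + 3)*(j + 4)*(j + 2)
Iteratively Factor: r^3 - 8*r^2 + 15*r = (r - 5)*(r^2 - 3*r) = r*(r - 5)*(r - 3)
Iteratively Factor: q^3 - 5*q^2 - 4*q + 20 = (q - 5)*(q^2 - 4) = (q - 5)*(q - 2)*(q + 2)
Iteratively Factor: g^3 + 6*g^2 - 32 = (g - 2)*(g^2 + 8*g + 16) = (g - 2)*(g + 4)*(g + 4)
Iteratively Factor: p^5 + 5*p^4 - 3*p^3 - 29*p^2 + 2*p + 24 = (p + 3)*(p^4 + 2*p^3 - 9*p^2 - 2*p + 8) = (p + 1)*(p + 3)*(p^3 + p^2 - 10*p + 8) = (p + 1)*(p + 3)*(p + 4)*(p^2 - 3*p + 2) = (p - 2)*(p + 1)*(p + 3)*(p + 4)*(p - 1)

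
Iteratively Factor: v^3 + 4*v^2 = (v)*(v^2 + 4*v) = v^2*(v + 4)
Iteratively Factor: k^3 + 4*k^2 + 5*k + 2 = (k + 1)*(k^2 + 3*k + 2) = (k + 1)*(k + 2)*(k + 1)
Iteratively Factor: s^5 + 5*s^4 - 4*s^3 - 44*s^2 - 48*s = (s + 2)*(s^4 + 3*s^3 - 10*s^2 - 24*s) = (s - 3)*(s + 2)*(s^3 + 6*s^2 + 8*s) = (s - 3)*(s + 2)^2*(s^2 + 4*s) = s*(s - 3)*(s + 2)^2*(s + 4)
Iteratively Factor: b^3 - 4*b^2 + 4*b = (b - 2)*(b^2 - 2*b) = b*(b - 2)*(b - 2)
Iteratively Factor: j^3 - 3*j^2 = (j - 3)*(j^2) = j*(j - 3)*(j)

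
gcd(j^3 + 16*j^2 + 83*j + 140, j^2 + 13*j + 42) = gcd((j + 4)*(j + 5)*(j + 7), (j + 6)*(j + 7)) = j + 7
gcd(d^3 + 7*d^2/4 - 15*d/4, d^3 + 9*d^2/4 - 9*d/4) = d^2 + 3*d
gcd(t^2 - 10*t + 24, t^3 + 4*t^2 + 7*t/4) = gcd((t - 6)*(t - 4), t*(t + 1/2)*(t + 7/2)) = 1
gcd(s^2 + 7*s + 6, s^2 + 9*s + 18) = s + 6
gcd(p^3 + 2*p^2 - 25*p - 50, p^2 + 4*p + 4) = p + 2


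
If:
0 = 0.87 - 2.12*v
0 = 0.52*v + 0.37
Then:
No Solution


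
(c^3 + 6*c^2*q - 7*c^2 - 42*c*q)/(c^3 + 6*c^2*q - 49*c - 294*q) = c/(c + 7)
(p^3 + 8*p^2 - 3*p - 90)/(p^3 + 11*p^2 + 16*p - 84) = (p^2 + 2*p - 15)/(p^2 + 5*p - 14)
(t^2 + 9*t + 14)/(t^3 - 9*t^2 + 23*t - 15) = (t^2 + 9*t + 14)/(t^3 - 9*t^2 + 23*t - 15)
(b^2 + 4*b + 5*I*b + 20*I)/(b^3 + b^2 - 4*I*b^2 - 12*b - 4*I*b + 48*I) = (b + 5*I)/(b^2 - b*(3 + 4*I) + 12*I)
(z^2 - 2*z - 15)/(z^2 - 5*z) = (z + 3)/z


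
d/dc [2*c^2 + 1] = 4*c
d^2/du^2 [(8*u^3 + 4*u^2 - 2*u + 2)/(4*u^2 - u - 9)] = 16*(35*u^3 + 93*u^2 + 213*u + 52)/(64*u^6 - 48*u^5 - 420*u^4 + 215*u^3 + 945*u^2 - 243*u - 729)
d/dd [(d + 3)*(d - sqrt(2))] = 2*d - sqrt(2) + 3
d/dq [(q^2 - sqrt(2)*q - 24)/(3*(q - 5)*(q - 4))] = (-9*q^2 + sqrt(2)*q^2 + 88*q - 216 - 20*sqrt(2))/(3*(q^4 - 18*q^3 + 121*q^2 - 360*q + 400))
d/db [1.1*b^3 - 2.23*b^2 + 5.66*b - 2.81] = 3.3*b^2 - 4.46*b + 5.66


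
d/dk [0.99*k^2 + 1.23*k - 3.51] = 1.98*k + 1.23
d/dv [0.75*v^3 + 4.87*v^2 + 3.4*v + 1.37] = 2.25*v^2 + 9.74*v + 3.4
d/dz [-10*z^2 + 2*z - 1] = 2 - 20*z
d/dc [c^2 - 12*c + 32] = 2*c - 12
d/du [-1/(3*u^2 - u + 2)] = (6*u - 1)/(3*u^2 - u + 2)^2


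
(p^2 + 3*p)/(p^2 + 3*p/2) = 2*(p + 3)/(2*p + 3)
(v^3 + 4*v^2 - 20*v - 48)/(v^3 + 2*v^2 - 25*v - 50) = (v^2 + 2*v - 24)/(v^2 - 25)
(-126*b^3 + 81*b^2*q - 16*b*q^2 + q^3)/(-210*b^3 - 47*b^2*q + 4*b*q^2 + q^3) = (18*b^2 - 9*b*q + q^2)/(30*b^2 + 11*b*q + q^2)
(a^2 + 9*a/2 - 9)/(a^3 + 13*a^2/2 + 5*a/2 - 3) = (2*a - 3)/(2*a^2 + a - 1)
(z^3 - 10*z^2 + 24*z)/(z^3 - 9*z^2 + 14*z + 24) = z/(z + 1)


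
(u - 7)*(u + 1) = u^2 - 6*u - 7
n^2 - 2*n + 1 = (n - 1)^2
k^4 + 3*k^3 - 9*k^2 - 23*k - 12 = (k - 3)*(k + 1)^2*(k + 4)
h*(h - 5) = h^2 - 5*h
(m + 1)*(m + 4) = m^2 + 5*m + 4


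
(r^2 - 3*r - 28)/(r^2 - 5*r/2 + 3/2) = 2*(r^2 - 3*r - 28)/(2*r^2 - 5*r + 3)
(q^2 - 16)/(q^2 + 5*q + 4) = (q - 4)/(q + 1)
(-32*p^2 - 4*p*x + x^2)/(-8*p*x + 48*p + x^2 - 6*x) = (4*p + x)/(x - 6)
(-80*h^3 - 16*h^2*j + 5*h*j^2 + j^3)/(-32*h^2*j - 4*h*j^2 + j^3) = (20*h^2 - h*j - j^2)/(j*(8*h - j))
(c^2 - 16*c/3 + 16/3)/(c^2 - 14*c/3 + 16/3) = (3*c^2 - 16*c + 16)/(3*c^2 - 14*c + 16)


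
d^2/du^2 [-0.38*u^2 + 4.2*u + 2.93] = -0.760000000000000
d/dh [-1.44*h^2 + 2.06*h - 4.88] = 2.06 - 2.88*h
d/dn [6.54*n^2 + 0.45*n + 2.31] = 13.08*n + 0.45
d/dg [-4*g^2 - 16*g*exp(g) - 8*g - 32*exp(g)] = -16*g*exp(g) - 8*g - 48*exp(g) - 8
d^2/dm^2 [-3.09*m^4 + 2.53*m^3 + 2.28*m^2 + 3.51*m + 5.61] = -37.08*m^2 + 15.18*m + 4.56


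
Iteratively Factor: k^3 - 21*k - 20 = (k + 1)*(k^2 - k - 20) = (k - 5)*(k + 1)*(k + 4)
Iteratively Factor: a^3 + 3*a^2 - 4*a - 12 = (a - 2)*(a^2 + 5*a + 6) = (a - 2)*(a + 3)*(a + 2)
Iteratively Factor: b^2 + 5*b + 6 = (b + 3)*(b + 2)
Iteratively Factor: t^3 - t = (t)*(t^2 - 1) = t*(t + 1)*(t - 1)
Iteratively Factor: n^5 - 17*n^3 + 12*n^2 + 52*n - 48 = (n + 2)*(n^4 - 2*n^3 - 13*n^2 + 38*n - 24) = (n - 1)*(n + 2)*(n^3 - n^2 - 14*n + 24) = (n - 1)*(n + 2)*(n + 4)*(n^2 - 5*n + 6) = (n - 2)*(n - 1)*(n + 2)*(n + 4)*(n - 3)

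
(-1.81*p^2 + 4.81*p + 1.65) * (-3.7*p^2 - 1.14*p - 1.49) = 6.697*p^4 - 15.7336*p^3 - 8.8915*p^2 - 9.0479*p - 2.4585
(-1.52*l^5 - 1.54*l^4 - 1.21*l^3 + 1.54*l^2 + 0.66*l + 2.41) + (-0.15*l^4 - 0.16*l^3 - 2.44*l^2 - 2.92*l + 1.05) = -1.52*l^5 - 1.69*l^4 - 1.37*l^3 - 0.9*l^2 - 2.26*l + 3.46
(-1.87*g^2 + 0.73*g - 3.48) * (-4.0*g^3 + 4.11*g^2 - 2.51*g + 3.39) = 7.48*g^5 - 10.6057*g^4 + 21.614*g^3 - 22.4744*g^2 + 11.2095*g - 11.7972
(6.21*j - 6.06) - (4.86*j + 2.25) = 1.35*j - 8.31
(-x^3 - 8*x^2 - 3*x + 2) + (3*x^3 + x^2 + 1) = 2*x^3 - 7*x^2 - 3*x + 3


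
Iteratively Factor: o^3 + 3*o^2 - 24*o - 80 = (o + 4)*(o^2 - o - 20) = (o - 5)*(o + 4)*(o + 4)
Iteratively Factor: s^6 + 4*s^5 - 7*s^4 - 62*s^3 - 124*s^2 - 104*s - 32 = (s + 1)*(s^5 + 3*s^4 - 10*s^3 - 52*s^2 - 72*s - 32) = (s + 1)*(s + 2)*(s^4 + s^3 - 12*s^2 - 28*s - 16) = (s + 1)*(s + 2)^2*(s^3 - s^2 - 10*s - 8) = (s - 4)*(s + 1)*(s + 2)^2*(s^2 + 3*s + 2) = (s - 4)*(s + 1)^2*(s + 2)^2*(s + 2)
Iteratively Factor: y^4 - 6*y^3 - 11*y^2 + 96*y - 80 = (y + 4)*(y^3 - 10*y^2 + 29*y - 20) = (y - 5)*(y + 4)*(y^2 - 5*y + 4) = (y - 5)*(y - 1)*(y + 4)*(y - 4)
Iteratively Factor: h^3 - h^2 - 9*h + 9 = (h + 3)*(h^2 - 4*h + 3) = (h - 1)*(h + 3)*(h - 3)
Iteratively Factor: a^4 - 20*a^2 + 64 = (a + 2)*(a^3 - 2*a^2 - 16*a + 32) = (a - 2)*(a + 2)*(a^2 - 16) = (a - 4)*(a - 2)*(a + 2)*(a + 4)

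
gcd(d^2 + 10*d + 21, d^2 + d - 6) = d + 3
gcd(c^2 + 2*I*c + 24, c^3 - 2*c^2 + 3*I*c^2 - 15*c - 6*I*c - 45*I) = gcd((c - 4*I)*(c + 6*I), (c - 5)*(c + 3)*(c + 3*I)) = 1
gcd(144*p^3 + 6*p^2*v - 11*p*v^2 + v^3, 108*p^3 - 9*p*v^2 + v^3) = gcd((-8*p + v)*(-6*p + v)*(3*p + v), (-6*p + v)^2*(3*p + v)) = 18*p^2 + 3*p*v - v^2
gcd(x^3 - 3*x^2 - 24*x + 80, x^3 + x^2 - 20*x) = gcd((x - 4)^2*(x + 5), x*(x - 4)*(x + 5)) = x^2 + x - 20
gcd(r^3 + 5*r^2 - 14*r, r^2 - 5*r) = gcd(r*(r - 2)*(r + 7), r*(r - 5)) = r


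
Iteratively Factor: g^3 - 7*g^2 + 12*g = (g)*(g^2 - 7*g + 12) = g*(g - 3)*(g - 4)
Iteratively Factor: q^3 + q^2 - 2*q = (q - 1)*(q^2 + 2*q) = (q - 1)*(q + 2)*(q)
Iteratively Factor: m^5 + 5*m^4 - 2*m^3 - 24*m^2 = (m + 3)*(m^4 + 2*m^3 - 8*m^2) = (m - 2)*(m + 3)*(m^3 + 4*m^2) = (m - 2)*(m + 3)*(m + 4)*(m^2) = m*(m - 2)*(m + 3)*(m + 4)*(m)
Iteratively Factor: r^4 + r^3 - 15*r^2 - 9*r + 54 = (r - 2)*(r^3 + 3*r^2 - 9*r - 27) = (r - 2)*(r + 3)*(r^2 - 9) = (r - 2)*(r + 3)^2*(r - 3)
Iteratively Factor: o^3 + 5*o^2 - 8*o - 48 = (o + 4)*(o^2 + o - 12) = (o - 3)*(o + 4)*(o + 4)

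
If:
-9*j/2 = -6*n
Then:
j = 4*n/3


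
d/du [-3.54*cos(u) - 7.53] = 3.54*sin(u)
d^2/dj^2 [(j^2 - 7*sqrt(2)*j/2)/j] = 0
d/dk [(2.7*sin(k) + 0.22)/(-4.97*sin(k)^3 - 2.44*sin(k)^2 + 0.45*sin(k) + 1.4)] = (26.838*sin(k)^3 + 9.8682*sin(k)^2 + 1.0736*sin(k) + 3.681)*cos(k)/(24.7009*sin(k)^6 + 24.2536*sin(k)^5 + 1.4806*sin(k)^4 - 16.112*sin(k)^3 - 6.6295*sin(k)^2 + 1.26*sin(k) + 1.96)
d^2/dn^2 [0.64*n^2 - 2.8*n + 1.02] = 1.28000000000000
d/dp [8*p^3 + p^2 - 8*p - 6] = 24*p^2 + 2*p - 8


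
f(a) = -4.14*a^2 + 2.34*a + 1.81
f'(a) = 2.34 - 8.28*a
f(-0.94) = -4.05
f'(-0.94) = 10.12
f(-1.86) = -16.87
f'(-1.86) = 17.74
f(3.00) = -28.43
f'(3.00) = -22.50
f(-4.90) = -109.06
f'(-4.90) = 42.91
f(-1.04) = -5.10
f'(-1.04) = 10.95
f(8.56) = -281.51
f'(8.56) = -68.54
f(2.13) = -11.99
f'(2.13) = -15.30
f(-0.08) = 1.60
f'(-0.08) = 3.00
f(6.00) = -133.19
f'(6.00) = -47.34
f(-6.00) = -161.27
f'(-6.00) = 52.02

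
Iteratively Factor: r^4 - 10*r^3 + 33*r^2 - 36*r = (r - 3)*(r^3 - 7*r^2 + 12*r) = (r - 3)^2*(r^2 - 4*r) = (r - 4)*(r - 3)^2*(r)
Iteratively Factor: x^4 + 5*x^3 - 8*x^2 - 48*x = (x - 3)*(x^3 + 8*x^2 + 16*x) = (x - 3)*(x + 4)*(x^2 + 4*x) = (x - 3)*(x + 4)^2*(x)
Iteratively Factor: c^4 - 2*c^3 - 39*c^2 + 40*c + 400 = (c - 5)*(c^3 + 3*c^2 - 24*c - 80) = (c - 5)^2*(c^2 + 8*c + 16) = (c - 5)^2*(c + 4)*(c + 4)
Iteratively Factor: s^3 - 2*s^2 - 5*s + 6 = (s - 3)*(s^2 + s - 2) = (s - 3)*(s + 2)*(s - 1)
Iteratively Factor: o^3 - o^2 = (o)*(o^2 - o) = o*(o - 1)*(o)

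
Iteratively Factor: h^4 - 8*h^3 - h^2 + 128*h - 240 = (h - 3)*(h^3 - 5*h^2 - 16*h + 80) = (h - 3)*(h + 4)*(h^2 - 9*h + 20) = (h - 5)*(h - 3)*(h + 4)*(h - 4)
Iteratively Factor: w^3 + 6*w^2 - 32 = (w - 2)*(w^2 + 8*w + 16) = (w - 2)*(w + 4)*(w + 4)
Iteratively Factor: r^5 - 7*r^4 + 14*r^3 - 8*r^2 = (r - 1)*(r^4 - 6*r^3 + 8*r^2) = r*(r - 1)*(r^3 - 6*r^2 + 8*r) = r^2*(r - 1)*(r^2 - 6*r + 8) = r^2*(r - 4)*(r - 1)*(r - 2)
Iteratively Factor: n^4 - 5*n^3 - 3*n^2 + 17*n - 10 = (n - 1)*(n^3 - 4*n^2 - 7*n + 10) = (n - 1)*(n + 2)*(n^2 - 6*n + 5) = (n - 5)*(n - 1)*(n + 2)*(n - 1)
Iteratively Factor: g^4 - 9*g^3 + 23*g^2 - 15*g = (g - 1)*(g^3 - 8*g^2 + 15*g) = g*(g - 1)*(g^2 - 8*g + 15) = g*(g - 3)*(g - 1)*(g - 5)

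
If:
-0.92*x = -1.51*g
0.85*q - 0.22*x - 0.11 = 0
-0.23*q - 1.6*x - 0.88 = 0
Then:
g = -0.33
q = -0.01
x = -0.55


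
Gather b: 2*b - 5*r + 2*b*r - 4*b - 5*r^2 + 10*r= b*(2*r - 2) - 5*r^2 + 5*r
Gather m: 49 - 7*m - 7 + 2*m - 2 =40 - 5*m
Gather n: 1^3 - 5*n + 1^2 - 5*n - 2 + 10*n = 0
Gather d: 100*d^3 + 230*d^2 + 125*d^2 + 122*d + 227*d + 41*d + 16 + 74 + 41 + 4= 100*d^3 + 355*d^2 + 390*d + 135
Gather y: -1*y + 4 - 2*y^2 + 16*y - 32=-2*y^2 + 15*y - 28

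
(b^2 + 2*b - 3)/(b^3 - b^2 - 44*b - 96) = (b - 1)/(b^2 - 4*b - 32)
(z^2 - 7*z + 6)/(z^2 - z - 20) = (-z^2 + 7*z - 6)/(-z^2 + z + 20)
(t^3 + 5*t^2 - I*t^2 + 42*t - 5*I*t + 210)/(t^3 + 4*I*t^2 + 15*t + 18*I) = (t^2 + t*(5 - 7*I) - 35*I)/(t^2 - 2*I*t + 3)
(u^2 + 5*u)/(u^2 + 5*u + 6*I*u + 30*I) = u/(u + 6*I)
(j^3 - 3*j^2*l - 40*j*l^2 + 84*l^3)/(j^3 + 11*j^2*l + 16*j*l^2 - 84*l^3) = (j - 7*l)/(j + 7*l)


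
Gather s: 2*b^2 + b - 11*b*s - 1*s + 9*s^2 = 2*b^2 + b + 9*s^2 + s*(-11*b - 1)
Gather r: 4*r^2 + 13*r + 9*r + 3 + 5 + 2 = 4*r^2 + 22*r + 10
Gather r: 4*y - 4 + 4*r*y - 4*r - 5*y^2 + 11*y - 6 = r*(4*y - 4) - 5*y^2 + 15*y - 10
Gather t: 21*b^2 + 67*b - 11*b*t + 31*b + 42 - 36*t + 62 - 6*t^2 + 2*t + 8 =21*b^2 + 98*b - 6*t^2 + t*(-11*b - 34) + 112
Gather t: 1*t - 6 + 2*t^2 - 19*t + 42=2*t^2 - 18*t + 36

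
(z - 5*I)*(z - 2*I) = z^2 - 7*I*z - 10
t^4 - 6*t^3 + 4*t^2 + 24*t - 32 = (t - 4)*(t - 2)^2*(t + 2)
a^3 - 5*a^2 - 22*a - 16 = (a - 8)*(a + 1)*(a + 2)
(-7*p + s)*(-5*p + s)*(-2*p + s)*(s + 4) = -70*p^3*s - 280*p^3 + 59*p^2*s^2 + 236*p^2*s - 14*p*s^3 - 56*p*s^2 + s^4 + 4*s^3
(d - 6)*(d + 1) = d^2 - 5*d - 6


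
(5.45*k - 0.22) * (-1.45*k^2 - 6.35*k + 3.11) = -7.9025*k^3 - 34.2885*k^2 + 18.3465*k - 0.6842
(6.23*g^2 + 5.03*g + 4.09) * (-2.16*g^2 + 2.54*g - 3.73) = -13.4568*g^4 + 4.9594*g^3 - 19.2961*g^2 - 8.3733*g - 15.2557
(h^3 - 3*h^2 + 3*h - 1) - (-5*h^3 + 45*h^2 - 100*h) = 6*h^3 - 48*h^2 + 103*h - 1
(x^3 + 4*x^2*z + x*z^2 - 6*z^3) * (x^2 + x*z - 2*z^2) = x^5 + 5*x^4*z + 3*x^3*z^2 - 13*x^2*z^3 - 8*x*z^4 + 12*z^5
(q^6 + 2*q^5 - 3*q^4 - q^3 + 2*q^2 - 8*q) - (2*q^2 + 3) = q^6 + 2*q^5 - 3*q^4 - q^3 - 8*q - 3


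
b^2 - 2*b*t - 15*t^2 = (b - 5*t)*(b + 3*t)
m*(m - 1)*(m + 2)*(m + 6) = m^4 + 7*m^3 + 4*m^2 - 12*m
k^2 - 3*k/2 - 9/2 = (k - 3)*(k + 3/2)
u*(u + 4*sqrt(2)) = u^2 + 4*sqrt(2)*u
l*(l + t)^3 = l^4 + 3*l^3*t + 3*l^2*t^2 + l*t^3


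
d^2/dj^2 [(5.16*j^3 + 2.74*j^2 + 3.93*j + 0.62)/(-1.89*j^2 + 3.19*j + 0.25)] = (-2.8421709430404e-14*j^5 - 2.8421709430404e-14*j^4 - 171.009726*j^3 - 45.746712*j^2 + 9.351702*j - 7.278414)/(6.751269*j^6 - 34.184997*j^5 + 55.019412*j^4 - 23.418109*j^3 - 7.2777*j^2 - 0.598125*j - 0.015625)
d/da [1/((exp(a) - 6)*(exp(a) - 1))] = (7 - 2*exp(a))*exp(a)/(exp(4*a) - 14*exp(3*a) + 61*exp(2*a) - 84*exp(a) + 36)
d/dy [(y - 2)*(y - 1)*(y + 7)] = 3*y^2 + 8*y - 19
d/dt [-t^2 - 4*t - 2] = -2*t - 4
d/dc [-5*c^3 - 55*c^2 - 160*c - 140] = -15*c^2 - 110*c - 160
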